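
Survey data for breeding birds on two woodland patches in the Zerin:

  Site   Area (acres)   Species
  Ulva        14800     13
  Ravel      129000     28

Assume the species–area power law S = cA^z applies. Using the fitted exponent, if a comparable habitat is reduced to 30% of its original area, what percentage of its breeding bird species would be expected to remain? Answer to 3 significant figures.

65.3%

z = ln(28/13) / ln(129000/14800) = 0.7673 / 2.1652 = 0.3544
S_new/S_old = (A_new/A_old)^z = 0.3^0.3544 = exp(0.3544 × -1.2040) = 0.6527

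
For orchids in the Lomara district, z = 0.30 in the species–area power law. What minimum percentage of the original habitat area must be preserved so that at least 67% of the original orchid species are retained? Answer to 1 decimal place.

Need (A_new/A_old)^0.3 = 0.67, so A_new/A_old = 0.67^(1/0.3) = 0.67^3.333
ln(A_new/A_old) = ln 0.67 / 0.3 = -0.4005 / 0.3 = -1.3349
A_new/A_old = e^-1.3349 ≈ 0.2632

26.3%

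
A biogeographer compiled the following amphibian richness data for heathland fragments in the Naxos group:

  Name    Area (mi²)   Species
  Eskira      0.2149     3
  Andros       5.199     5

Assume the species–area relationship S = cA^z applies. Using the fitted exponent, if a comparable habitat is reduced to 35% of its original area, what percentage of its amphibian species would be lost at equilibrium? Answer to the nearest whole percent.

z = ln(5/3) / ln(5.199/0.2149) = 0.5108 / 3.1860 = 0.1603
S_new/S_old = (A_new/A_old)^z = 0.35^0.1603 = exp(0.1603 × -1.0498) = 0.8451
Fraction lost = 1 − 0.8451 = 0.1549

15%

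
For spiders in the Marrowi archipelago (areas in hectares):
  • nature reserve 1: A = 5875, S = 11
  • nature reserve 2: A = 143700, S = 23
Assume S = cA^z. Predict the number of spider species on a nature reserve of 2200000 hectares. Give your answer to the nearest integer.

43

z = ln(23/11) / ln(143700/5875) = 0.7376 / 3.1970 = 0.2307
c = 11 / 5875^0.2307 = 11 / 7.406 = 1.485
S₃ = 1.485 × 2200000^0.2307 = 1.485 × 29.06 ≈ 43.16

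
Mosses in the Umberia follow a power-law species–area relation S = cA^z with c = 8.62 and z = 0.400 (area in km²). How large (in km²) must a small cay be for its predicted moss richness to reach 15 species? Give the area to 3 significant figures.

15 = 8.62 × A^0.4  ⇒  A^0.4 = 15/8.62 = 1.74
ln A = ln(1.74) / 0.4 = 0.5540 / 0.4 = 1.3849
A = e^1.3849 ≈ 3.994 km²

3.99 km²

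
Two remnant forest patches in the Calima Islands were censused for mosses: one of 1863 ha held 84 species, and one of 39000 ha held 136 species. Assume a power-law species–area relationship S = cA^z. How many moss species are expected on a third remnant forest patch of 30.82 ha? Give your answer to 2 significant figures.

z = ln(136/84) / ln(39000/1863) = 0.4818 / 3.0414 = 0.1584
c = 84 / 1863^0.1584 = 84 / 3.297 = 25.48
S₃ = 25.48 × 30.82^0.1584 = 25.48 × 1.721 ≈ 43.86

44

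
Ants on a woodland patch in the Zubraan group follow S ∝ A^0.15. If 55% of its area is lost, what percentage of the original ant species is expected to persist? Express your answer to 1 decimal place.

88.7%

S_new/S_old = (A_new/A_old)^z = 0.45^0.15
= exp(0.15 × ln 0.45) = exp(0.15 × -0.7985) = exp(-0.1198) ≈ 0.8871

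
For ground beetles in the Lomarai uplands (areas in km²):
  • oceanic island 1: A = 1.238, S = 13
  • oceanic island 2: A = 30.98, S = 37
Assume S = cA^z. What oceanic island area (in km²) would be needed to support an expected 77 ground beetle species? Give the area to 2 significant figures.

300 km²

z = ln(37/13) / ln(30.98/1.238) = 1.0460 / 3.2198 = 0.3249
c = 13 / 1.238^0.3249 = 13 / 1.072 = 12.13
A = (77/12.13)^(1/0.3249) ⇒ ln A = ln(6.348)/0.3249 = 5.6894
A = e^5.6894 ≈ 295.7 km²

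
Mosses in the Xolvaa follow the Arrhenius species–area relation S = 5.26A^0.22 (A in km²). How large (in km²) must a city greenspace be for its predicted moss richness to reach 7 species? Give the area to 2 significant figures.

7 = 5.26 × A^0.22  ⇒  A^0.22 = 7/5.26 = 1.331
ln A = ln(1.331) / 0.22 = 0.2858 / 0.22 = 1.2990
A = e^1.2990 ≈ 3.666 km²

3.7 km²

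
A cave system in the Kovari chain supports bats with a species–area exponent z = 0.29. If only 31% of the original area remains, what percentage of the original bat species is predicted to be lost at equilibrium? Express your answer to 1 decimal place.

28.8%

S_new/S_old = (A_new/A_old)^z = 0.31^0.29
= exp(0.29 × ln 0.31) = exp(0.29 × -1.1712) = exp(-0.3396) ≈ 0.712
Fraction lost = 1 − 0.712 = 0.288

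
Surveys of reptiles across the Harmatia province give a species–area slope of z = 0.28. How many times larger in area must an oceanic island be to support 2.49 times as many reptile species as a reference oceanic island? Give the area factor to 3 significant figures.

26.0

(A₂/A₁)^0.28 = 2.49, so A₂/A₁ = 2.49^(1/0.28) = 2.49^3.571
ln(A₂/A₁) = ln 2.49 / 0.28 = 0.9123 / 0.28 = 3.2582
A₂/A₁ = e^3.2582 ≈ 26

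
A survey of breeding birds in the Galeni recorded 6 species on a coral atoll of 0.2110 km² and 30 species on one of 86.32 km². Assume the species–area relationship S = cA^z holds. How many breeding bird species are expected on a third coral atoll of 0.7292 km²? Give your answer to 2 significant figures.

z = ln(30/6) / ln(86.32/0.211) = 1.6094 / 6.0140 = 0.2676
c = 6 / 0.211^0.2676 = 6 / 0.6594 = 9.099
S₃ = 9.099 × 0.7292^0.2676 = 9.099 × 0.919 ≈ 8.361

8.4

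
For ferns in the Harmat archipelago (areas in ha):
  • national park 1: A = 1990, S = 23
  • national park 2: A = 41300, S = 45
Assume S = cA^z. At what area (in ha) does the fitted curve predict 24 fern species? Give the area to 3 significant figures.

z = ln(45/23) / ln(41300/1990) = 0.6712 / 3.0327 = 0.2213
c = 23 / 1990^0.2213 = 23 / 5.371 = 4.282
A = (24/4.282)^(1/0.2213) ⇒ ln A = ln(5.605)/0.2213 = 7.7882
A = e^7.7882 ≈ 2412 ha

2410 ha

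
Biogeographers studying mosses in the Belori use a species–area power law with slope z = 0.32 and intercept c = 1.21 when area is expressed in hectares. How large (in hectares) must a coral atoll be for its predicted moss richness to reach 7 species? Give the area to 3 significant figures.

241 hectares

7 = 1.21 × A^0.32  ⇒  A^0.32 = 7/1.21 = 5.785
ln A = ln(5.785) / 0.32 = 1.7553 / 0.32 = 5.4853
A = e^5.4853 ≈ 241.1 hectares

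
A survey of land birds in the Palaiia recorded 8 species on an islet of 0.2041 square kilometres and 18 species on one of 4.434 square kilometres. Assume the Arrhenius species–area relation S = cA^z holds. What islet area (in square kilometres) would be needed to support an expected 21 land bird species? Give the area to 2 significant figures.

8.0 square kilometres

z = ln(18/8) / ln(4.434/0.2041) = 0.8109 / 3.0784 = 0.2634
c = 8 / 0.2041^0.2634 = 8 / 0.658 = 12.16
A = (21/12.16)^(1/0.2634) ⇒ ln A = ln(1.727)/0.2634 = 2.0745
A = e^2.0745 ≈ 7.96 square kilometres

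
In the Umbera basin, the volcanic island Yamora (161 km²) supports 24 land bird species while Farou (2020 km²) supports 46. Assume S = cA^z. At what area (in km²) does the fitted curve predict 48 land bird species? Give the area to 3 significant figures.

z = ln(46/24) / ln(2020/161) = 0.6506 / 2.5294 = 0.2572
c = 24 / 161^0.2572 = 24 / 3.695 = 6.495
A = (48/6.495)^(1/0.2572) ⇒ ln A = ln(7.39)/0.2572 = 7.7763
A = e^7.7763 ≈ 2383 km²

2380 km²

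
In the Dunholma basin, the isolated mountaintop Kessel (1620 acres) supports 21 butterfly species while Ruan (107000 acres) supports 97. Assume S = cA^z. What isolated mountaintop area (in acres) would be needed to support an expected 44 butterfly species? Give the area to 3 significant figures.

12300 acres

z = ln(97/21) / ln(107000/1620) = 1.5302 / 4.1904 = 0.3652
c = 21 / 1620^0.3652 = 21 / 14.86 = 1.413
A = (44/1.413)^(1/0.3652) ⇒ ln A = ln(31.13)/0.3652 = 9.4158
A = e^9.4158 ≈ 12280 acres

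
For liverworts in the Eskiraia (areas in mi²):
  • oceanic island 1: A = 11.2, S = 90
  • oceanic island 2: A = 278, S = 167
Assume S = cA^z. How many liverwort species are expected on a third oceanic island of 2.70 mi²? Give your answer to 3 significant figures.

z = ln(167/90) / ln(278/11.2) = 0.6182 / 3.2117 = 0.1925
c = 90 / 11.2^0.1925 = 90 / 1.592 = 56.53
S₃ = 56.53 × 2.7^0.1925 = 56.53 × 1.211 ≈ 68.44

68.4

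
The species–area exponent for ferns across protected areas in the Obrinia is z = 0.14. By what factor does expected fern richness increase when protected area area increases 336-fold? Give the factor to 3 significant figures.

2.26

S₂/S₁ = (A₂/A₁)^z = 336^0.14
ln(S₂/S₁) = 0.14 × ln 336 = 0.14 × 5.8171 = 0.8144
S₂/S₁ = e^0.8144 ≈ 2.258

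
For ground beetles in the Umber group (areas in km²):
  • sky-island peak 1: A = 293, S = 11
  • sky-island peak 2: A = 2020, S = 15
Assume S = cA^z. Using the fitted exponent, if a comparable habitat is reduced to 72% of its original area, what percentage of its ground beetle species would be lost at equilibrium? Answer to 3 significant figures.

5.14%

z = ln(15/11) / ln(2020/293) = 0.3102 / 1.9307 = 0.1606
S_new/S_old = (A_new/A_old)^z = 0.72^0.1606 = exp(0.1606 × -0.3285) = 0.9486
Fraction lost = 1 − 0.9486 = 0.0514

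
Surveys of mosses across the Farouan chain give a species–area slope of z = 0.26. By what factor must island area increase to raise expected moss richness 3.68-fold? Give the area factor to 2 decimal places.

(A₂/A₁)^0.26 = 3.68, so A₂/A₁ = 3.68^(1/0.26) = 3.68^3.846
ln(A₂/A₁) = ln 3.68 / 0.26 = 1.3029 / 0.26 = 5.0112
A₂/A₁ = e^5.0112 ≈ 150.1

150.09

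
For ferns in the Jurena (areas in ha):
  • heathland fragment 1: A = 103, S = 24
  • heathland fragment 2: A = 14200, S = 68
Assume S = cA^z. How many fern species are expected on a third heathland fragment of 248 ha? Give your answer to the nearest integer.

29

z = ln(68/24) / ln(14200/103) = 1.0415 / 4.9263 = 0.2114
c = 24 / 103^0.2114 = 24 / 2.664 = 9.009
S₃ = 9.009 × 248^0.2114 = 9.009 × 3.208 ≈ 28.9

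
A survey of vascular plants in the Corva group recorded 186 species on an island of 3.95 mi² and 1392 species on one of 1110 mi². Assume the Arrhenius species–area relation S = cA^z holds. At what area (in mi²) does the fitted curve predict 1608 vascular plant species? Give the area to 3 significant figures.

z = ln(1392/186) / ln(1110/3.95) = 2.0128 / 5.6384 = 0.3570
c = 186 / 3.95^0.3570 = 186 / 1.633 = 113.9
A = (1608/113.9)^(1/0.3570) ⇒ ln A = ln(14.12)/0.3570 = 7.4162
A = e^7.4162 ≈ 1663 mi²

1660 mi²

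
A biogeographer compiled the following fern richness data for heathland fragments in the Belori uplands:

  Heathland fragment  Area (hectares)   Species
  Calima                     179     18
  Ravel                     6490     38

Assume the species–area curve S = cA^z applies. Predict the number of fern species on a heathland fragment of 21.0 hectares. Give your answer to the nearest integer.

z = ln(38/18) / ln(6490/179) = 0.7472 / 3.5906 = 0.2081
c = 18 / 179^0.2081 = 18 / 2.943 = 6.116
S₃ = 6.116 × 21^0.2081 = 6.116 × 1.884 ≈ 11.52

12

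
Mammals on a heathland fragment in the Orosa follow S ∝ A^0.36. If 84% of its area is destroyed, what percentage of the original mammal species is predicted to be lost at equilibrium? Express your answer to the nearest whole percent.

48%

S_new/S_old = (A_new/A_old)^z = 0.16^0.36
= exp(0.36 × ln 0.16) = exp(0.36 × -1.8326) = exp(-0.6597) ≈ 0.517
Fraction lost = 1 − 0.517 = 0.483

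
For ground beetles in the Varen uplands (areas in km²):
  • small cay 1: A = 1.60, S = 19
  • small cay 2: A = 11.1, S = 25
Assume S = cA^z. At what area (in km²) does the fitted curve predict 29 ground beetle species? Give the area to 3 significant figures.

z = ln(25/19) / ln(11.1/1.6) = 0.2744 / 1.9369 = 0.1417
c = 19 / 1.6^0.1417 = 19 / 1.069 = 17.78
A = (29/17.78)^(1/0.1417) ⇒ ln A = ln(1.631)/0.1417 = 3.4545
A = e^3.4545 ≈ 31.64 km²

31.6 km²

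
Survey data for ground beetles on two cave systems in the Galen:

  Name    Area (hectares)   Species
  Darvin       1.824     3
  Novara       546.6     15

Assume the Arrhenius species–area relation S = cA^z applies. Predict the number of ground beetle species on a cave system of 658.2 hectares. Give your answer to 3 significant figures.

z = ln(15/3) / ln(546.6/1.824) = 1.6094 / 5.7027 = 0.2822
c = 3 / 1.824^0.2822 = 3 / 1.185 = 2.532
S₃ = 2.532 × 658.2^0.2822 = 2.532 × 6.243 ≈ 15.81

15.8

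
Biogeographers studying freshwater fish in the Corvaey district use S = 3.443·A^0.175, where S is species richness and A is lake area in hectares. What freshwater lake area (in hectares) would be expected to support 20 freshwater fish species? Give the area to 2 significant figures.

23000 hectares

20 = 3.443 × A^0.175  ⇒  A^0.175 = 20/3.443 = 5.809
ln A = ln(5.809) / 0.175 = 1.7594 / 0.175 = 10.0537
A = e^10.0537 ≈ 23241 hectares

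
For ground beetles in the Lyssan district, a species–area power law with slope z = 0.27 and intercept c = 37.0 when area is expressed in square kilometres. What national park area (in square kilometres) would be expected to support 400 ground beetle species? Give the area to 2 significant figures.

6700 square kilometres

400 = 37 × A^0.27  ⇒  A^0.27 = 400/37 = 10.81
ln A = ln(10.81) / 0.27 = 2.3805 / 0.27 = 8.8168
A = e^8.8168 ≈ 6747 square kilometres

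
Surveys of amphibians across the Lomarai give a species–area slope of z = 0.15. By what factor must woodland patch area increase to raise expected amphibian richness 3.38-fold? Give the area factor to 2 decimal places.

(A₂/A₁)^0.15 = 3.38, so A₂/A₁ = 3.38^(1/0.15) = 3.38^6.667
ln(A₂/A₁) = ln 3.38 / 0.15 = 1.2179 / 0.15 = 8.1192
A₂/A₁ = e^8.1192 ≈ 3358

3358.24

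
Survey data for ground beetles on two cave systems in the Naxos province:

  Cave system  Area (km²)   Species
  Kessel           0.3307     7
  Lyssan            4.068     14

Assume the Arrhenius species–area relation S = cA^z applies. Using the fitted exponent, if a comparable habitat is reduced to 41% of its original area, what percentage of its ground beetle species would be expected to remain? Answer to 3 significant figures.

78.2%

z = ln(14/7) / ln(4.068/0.3307) = 0.6931 / 2.5097 = 0.2762
S_new/S_old = (A_new/A_old)^z = 0.41^0.2762 = exp(0.2762 × -0.8916) = 0.7817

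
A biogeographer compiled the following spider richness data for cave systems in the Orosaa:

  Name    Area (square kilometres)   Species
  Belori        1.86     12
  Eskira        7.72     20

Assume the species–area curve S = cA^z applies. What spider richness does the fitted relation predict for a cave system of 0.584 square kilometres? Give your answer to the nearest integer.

8

z = ln(20/12) / ln(7.72/1.86) = 0.5108 / 1.4232 = 0.3589
c = 12 / 1.86^0.3589 = 12 / 1.249 = 9.604
S₃ = 9.604 × 0.584^0.3589 = 9.604 × 0.8244 ≈ 7.918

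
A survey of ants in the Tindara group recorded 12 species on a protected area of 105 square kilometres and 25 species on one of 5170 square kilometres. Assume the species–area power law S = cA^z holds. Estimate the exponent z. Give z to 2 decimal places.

0.19

Taking logs: ln S = ln c + z ln A, so z = (ln S₂ − ln S₁)/(ln A₂ − ln A₁).
z = ln(25/12) / ln(5170/105) = ln(2.083) / ln(49.24) = 0.7340 / 3.8967 = 0.1884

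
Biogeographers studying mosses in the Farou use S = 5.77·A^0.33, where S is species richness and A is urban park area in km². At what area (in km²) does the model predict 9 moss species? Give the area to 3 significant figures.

3.85 km²

9 = 5.77 × A^0.33  ⇒  A^0.33 = 9/5.77 = 1.56
ln A = ln(1.56) / 0.33 = 0.4446 / 0.33 = 1.3471
A = e^1.3471 ≈ 3.846 km²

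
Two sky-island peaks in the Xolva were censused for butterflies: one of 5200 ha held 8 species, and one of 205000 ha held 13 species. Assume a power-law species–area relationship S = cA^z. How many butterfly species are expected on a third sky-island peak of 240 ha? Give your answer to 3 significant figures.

z = ln(13/8) / ln(205000/5200) = 0.4855 / 3.6744 = 0.1321
c = 8 / 5200^0.1321 = 8 / 3.098 = 2.583
S₃ = 2.583 × 240^0.1321 = 2.583 × 2.063 ≈ 5.328

5.33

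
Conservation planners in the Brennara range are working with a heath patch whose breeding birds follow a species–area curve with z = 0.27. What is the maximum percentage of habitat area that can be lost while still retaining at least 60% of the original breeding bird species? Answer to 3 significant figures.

Need (A_new/A_old)^0.27 = 0.6, so A_new/A_old = 0.6^(1/0.27) = 0.6^3.704
ln(A_new/A_old) = ln 0.6 / 0.27 = -0.5108 / 0.27 = -1.8919
A_new/A_old = e^-1.8919 ≈ 0.1508
Fraction that can be lost = 1 − 0.1508 = 0.8492

84.9%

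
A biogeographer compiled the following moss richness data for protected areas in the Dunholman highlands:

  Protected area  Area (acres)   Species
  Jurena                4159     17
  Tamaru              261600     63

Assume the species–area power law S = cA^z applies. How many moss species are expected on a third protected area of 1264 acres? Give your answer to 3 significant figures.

z = ln(63/17) / ln(261600/4159) = 1.3099 / 4.1415 = 0.3163
c = 17 / 4159^0.3163 = 17 / 13.95 = 1.218
S₃ = 1.218 × 1264^0.3163 = 1.218 × 9.573 ≈ 11.66

11.7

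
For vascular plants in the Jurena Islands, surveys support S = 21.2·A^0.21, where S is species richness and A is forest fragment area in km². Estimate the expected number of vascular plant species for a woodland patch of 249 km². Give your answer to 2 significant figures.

68

S = 21.2 × 249^0.21
ln S = ln 21.2 + 0.21 × ln 249 = 3.0540 + 0.21 × 5.5175 = 4.2127
S = e^4.2127 ≈ 67.54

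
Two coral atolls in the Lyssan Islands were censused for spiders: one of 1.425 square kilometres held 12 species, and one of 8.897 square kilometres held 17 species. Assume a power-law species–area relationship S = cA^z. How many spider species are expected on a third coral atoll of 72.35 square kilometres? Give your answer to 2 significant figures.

z = ln(17/12) / ln(8.897/1.425) = 0.3483 / 1.8315 = 0.1902
c = 12 / 1.425^0.1902 = 12 / 1.07 = 11.22
S₃ = 11.22 × 72.35^0.1902 = 11.22 × 2.257 ≈ 25.32

25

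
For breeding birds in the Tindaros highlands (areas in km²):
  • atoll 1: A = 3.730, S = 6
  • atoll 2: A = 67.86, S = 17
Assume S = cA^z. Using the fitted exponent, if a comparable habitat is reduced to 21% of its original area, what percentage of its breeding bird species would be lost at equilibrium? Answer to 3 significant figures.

42.9%

z = ln(17/6) / ln(67.86/3.73) = 1.0415 / 2.9010 = 0.3590
S_new/S_old = (A_new/A_old)^z = 0.21^0.3590 = exp(0.3590 × -1.5606) = 0.5711
Fraction lost = 1 − 0.5711 = 0.4289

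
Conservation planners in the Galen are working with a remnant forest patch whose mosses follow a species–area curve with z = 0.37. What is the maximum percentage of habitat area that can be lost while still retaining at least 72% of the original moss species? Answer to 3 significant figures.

Need (A_new/A_old)^0.37 = 0.72, so A_new/A_old = 0.72^(1/0.37) = 0.72^2.703
ln(A_new/A_old) = ln 0.72 / 0.37 = -0.3285 / 0.37 = -0.8878
A_new/A_old = e^-0.8878 ≈ 0.4115
Fraction that can be lost = 1 − 0.4115 = 0.5885

58.8%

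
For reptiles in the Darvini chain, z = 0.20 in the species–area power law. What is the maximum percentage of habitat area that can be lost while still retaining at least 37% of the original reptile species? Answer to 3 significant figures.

99.3%

Need (A_new/A_old)^0.2 = 0.37, so A_new/A_old = 0.37^(1/0.2) = 0.37^5
ln(A_new/A_old) = ln 0.37 / 0.2 = -0.9943 / 0.2 = -4.9713
A_new/A_old = e^-4.9713 ≈ 0.006934
Fraction that can be lost = 1 − 0.006934 = 0.9931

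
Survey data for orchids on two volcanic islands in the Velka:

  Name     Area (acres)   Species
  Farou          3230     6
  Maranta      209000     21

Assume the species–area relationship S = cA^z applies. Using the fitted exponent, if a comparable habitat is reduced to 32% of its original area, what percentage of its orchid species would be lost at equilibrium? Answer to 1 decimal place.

z = ln(21/6) / ln(209000/3230) = 1.2528 / 4.1699 = 0.3004
S_new/S_old = (A_new/A_old)^z = 0.32^0.3004 = exp(0.3004 × -1.1394) = 0.7101
Fraction lost = 1 − 0.7101 = 0.2899

29.0%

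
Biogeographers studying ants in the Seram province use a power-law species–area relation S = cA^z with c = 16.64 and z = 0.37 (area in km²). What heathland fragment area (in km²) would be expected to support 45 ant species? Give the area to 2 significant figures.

15 km²

45 = 16.64 × A^0.37  ⇒  A^0.37 = 45/16.64 = 2.704
ln A = ln(2.704) / 0.37 = 0.9949 / 0.37 = 2.6888
A = e^2.6888 ≈ 14.71 km²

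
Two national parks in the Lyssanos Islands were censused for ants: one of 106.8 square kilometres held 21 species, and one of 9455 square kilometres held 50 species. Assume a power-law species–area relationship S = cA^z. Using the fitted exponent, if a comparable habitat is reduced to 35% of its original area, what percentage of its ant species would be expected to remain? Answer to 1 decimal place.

81.6%

z = ln(50/21) / ln(9455/106.8) = 0.8675 / 4.4833 = 0.1935
S_new/S_old = (A_new/A_old)^z = 0.35^0.1935 = exp(0.1935 × -1.0498) = 0.8162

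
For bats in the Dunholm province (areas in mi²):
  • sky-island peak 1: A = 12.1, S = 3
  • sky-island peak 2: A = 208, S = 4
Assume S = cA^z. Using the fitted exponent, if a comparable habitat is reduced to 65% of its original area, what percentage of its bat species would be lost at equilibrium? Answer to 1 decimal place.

z = ln(4/3) / ln(208/12.1) = 0.2877 / 2.8443 = 0.1011
S_new/S_old = (A_new/A_old)^z = 0.65^0.1011 = exp(0.1011 × -0.4308) = 0.9574
Fraction lost = 1 − 0.9574 = 0.04263

4.3%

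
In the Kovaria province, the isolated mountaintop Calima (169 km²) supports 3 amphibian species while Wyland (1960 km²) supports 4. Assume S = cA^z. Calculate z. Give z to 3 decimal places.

Taking logs: ln S = ln c + z ln A, so z = (ln S₂ − ln S₁)/(ln A₂ − ln A₁).
z = ln(4/3) / ln(1960/169) = ln(1.333) / ln(11.6) = 0.2877 / 2.4508 = 0.1174

0.117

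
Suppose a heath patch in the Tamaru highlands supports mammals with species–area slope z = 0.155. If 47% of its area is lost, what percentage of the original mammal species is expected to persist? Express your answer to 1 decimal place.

90.6%

S_new/S_old = (A_new/A_old)^z = 0.53^0.155
= exp(0.155 × ln 0.53) = exp(0.155 × -0.6349) = exp(-0.0984) ≈ 0.9063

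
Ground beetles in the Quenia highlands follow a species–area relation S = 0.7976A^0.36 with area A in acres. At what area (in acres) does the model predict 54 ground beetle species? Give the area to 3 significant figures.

122000 acres

54 = 0.7976 × A^0.36  ⇒  A^0.36 = 54/0.7976 = 67.7
ln A = ln(67.7) / 0.36 = 4.2151 / 0.36 = 11.7087
A = e^11.7087 ≈ 121625 acres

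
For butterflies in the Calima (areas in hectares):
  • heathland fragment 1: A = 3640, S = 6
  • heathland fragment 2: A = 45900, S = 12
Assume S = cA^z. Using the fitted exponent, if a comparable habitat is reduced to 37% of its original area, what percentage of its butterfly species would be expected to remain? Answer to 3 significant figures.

76.2%

z = ln(12/6) / ln(45900/3640) = 0.6931 / 2.5345 = 0.2735
S_new/S_old = (A_new/A_old)^z = 0.37^0.2735 = exp(0.2735 × -0.9943) = 0.7619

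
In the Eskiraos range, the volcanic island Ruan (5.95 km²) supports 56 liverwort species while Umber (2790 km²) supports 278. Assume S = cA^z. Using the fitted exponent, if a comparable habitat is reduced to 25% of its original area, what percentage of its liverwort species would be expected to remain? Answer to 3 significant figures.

69.7%

z = ln(278/56) / ln(2790/5.95) = 1.6023 / 6.1504 = 0.2605
S_new/S_old = (A_new/A_old)^z = 0.25^0.2605 = exp(0.2605 × -1.3863) = 0.6969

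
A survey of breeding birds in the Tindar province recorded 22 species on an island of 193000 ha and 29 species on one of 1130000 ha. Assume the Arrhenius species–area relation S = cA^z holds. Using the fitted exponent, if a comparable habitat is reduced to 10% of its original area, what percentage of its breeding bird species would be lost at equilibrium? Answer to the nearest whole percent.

30%

z = ln(29/22) / ln(1130000/193000) = 0.2763 / 1.7673 = 0.1563
S_new/S_old = (A_new/A_old)^z = 0.1^0.1563 = exp(0.1563 × -2.3026) = 0.6977
Fraction lost = 1 − 0.6977 = 0.3023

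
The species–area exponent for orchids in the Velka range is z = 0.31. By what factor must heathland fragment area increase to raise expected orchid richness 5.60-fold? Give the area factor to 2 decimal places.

259.13

(A₂/A₁)^0.31 = 5.6, so A₂/A₁ = 5.6^(1/0.31) = 5.6^3.226
ln(A₂/A₁) = ln 5.6 / 0.31 = 1.7228 / 0.31 = 5.5573
A₂/A₁ = e^5.5573 ≈ 259.1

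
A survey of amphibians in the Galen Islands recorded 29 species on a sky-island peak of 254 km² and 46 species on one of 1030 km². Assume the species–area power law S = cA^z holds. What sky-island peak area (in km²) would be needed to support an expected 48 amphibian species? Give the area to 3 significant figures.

z = ln(46/29) / ln(1030/254) = 0.4613 / 1.4000 = 0.3295
c = 29 / 254^0.3295 = 29 / 6.201 = 4.676
A = (48/4.676)^(1/0.3295) ⇒ ln A = ln(10.26)/0.3295 = 7.0665
A = e^7.0665 ≈ 1172 km²

1170 km²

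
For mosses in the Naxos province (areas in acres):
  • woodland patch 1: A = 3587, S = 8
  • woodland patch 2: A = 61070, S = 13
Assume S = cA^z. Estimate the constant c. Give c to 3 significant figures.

1.97

z = ln(S₂/S₁) / ln(A₂/A₁) = ln(13/8) / ln(61070/3587) = 0.4855 / 2.8347 = 0.1713
c = S₁ / A₁^z = 8 / 3587^0.1713 = 8 / 4.063 = 1.969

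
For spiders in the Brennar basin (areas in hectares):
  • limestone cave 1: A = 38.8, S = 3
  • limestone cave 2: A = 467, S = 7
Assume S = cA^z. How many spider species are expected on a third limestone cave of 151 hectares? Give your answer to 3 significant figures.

z = ln(7/3) / ln(467/38.8) = 0.8473 / 2.4879 = 0.3406
c = 3 / 38.8^0.3406 = 3 / 3.476 = 0.863
S₃ = 0.863 × 151^0.3406 = 0.863 × 5.522 ≈ 4.765

4.77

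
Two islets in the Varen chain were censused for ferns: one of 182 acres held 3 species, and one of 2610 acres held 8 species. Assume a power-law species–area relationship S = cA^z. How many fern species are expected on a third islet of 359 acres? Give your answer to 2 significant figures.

z = ln(8/3) / ln(2610/182) = 0.9808 / 2.6631 = 0.3683
c = 3 / 182^0.3683 = 3 / 6.798 = 0.4413
S₃ = 0.4413 × 359^0.3683 = 0.4413 × 8.731 ≈ 3.853

3.9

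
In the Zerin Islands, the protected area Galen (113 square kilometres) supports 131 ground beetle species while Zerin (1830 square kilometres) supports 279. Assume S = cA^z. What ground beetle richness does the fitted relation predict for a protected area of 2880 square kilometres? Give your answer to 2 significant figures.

320

z = ln(279/131) / ln(1830/113) = 0.7560 / 2.7847 = 0.2715
c = 131 / 113^0.2715 = 131 / 3.609 = 36.3
S₃ = 36.3 × 2880^0.2715 = 36.3 × 8.693 ≈ 315.6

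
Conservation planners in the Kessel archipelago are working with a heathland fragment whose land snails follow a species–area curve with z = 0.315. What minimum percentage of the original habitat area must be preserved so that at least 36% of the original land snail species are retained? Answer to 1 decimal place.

Need (A_new/A_old)^0.315 = 0.36, so A_new/A_old = 0.36^(1/0.315) = 0.36^3.175
ln(A_new/A_old) = ln 0.36 / 0.315 = -1.0217 / 0.315 = -3.2433
A_new/A_old = e^-3.2433 ≈ 0.03903

3.9%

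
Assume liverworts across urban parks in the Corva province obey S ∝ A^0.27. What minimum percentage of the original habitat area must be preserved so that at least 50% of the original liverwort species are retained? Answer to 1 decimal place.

7.7%

Need (A_new/A_old)^0.27 = 0.5, so A_new/A_old = 0.5^(1/0.27) = 0.5^3.704
ln(A_new/A_old) = ln 0.5 / 0.27 = -0.6931 / 0.27 = -2.5672
A_new/A_old = e^-2.5672 ≈ 0.07675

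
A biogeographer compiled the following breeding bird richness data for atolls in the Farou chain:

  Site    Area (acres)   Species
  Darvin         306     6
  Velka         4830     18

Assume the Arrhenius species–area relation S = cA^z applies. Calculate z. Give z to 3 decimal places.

Taking logs: ln S = ln c + z ln A, so z = (ln S₂ − ln S₁)/(ln A₂ − ln A₁).
z = ln(18/6) / ln(4830/306) = ln(3) / ln(15.78) = 1.0986 / 2.7590 = 0.3982

0.398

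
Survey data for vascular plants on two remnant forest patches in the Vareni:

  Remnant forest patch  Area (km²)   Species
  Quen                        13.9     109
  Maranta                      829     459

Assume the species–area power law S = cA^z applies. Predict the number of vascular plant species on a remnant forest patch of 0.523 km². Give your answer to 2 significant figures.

z = ln(459/109) / ln(829/13.9) = 1.4377 / 4.0883 = 0.3517
c = 109 / 13.9^0.3517 = 109 / 2.523 = 43.2
S₃ = 43.2 × 0.523^0.3517 = 43.2 × 0.7962 ≈ 34.39

34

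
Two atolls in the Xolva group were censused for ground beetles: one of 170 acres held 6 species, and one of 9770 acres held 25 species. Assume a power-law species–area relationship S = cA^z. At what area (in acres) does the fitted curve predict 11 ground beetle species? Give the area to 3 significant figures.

z = ln(25/6) / ln(9770/170) = 1.4271 / 4.0513 = 0.3523
c = 6 / 170^0.3523 = 6 / 6.105 = 0.9828
A = (11/0.9828)^(1/0.3523) ⇒ ln A = ln(11.19)/0.3523 = 6.8565
A = e^6.8565 ≈ 950 acres

950 acres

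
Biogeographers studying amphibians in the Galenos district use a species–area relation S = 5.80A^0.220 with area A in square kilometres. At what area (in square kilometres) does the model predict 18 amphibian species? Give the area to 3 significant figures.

18 = 5.8 × A^0.22  ⇒  A^0.22 = 18/5.8 = 3.103
ln A = ln(3.103) / 0.22 = 1.1325 / 0.22 = 5.1478
A = e^5.1478 ≈ 172.1 square kilometres

172 square kilometres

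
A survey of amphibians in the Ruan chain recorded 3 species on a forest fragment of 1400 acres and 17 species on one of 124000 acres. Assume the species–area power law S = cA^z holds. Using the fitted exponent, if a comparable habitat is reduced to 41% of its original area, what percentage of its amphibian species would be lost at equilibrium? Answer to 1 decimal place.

29.2%

z = ln(17/3) / ln(124000/1400) = 1.7346 / 4.4838 = 0.3869
S_new/S_old = (A_new/A_old)^z = 0.41^0.3869 = exp(0.3869 × -0.8916) = 0.7083
Fraction lost = 1 − 0.7083 = 0.2917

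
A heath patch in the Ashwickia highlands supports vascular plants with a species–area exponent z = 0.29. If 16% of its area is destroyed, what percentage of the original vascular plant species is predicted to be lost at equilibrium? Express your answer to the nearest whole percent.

5%

S_new/S_old = (A_new/A_old)^z = 0.84^0.29
= exp(0.29 × ln 0.84) = exp(0.29 × -0.1744) = exp(-0.0506) ≈ 0.9507
Fraction lost = 1 − 0.9507 = 0.04931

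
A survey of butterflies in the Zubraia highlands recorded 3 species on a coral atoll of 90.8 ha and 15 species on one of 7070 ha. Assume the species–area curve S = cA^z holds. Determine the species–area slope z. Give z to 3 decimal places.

0.370

Taking logs: ln S = ln c + z ln A, so z = (ln S₂ − ln S₁)/(ln A₂ − ln A₁).
z = ln(15/3) / ln(7070/90.8) = ln(5) / ln(77.86) = 1.6094 / 4.3550 = 0.3696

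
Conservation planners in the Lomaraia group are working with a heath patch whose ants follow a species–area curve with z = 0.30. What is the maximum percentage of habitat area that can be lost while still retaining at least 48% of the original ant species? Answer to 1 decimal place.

Need (A_new/A_old)^0.3 = 0.48, so A_new/A_old = 0.48^(1/0.3) = 0.48^3.333
ln(A_new/A_old) = ln 0.48 / 0.3 = -0.7340 / 0.3 = -2.4466
A_new/A_old = e^-2.4466 ≈ 0.08659
Fraction that can be lost = 1 − 0.08659 = 0.9134

91.3%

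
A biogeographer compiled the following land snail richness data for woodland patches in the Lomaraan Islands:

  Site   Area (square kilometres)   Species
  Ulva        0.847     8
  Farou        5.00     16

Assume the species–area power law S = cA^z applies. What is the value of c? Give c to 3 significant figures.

z = ln(S₂/S₁) / ln(A₂/A₁) = ln(16/8) / ln(5/0.847) = 0.6931 / 1.7755 = 0.3904
c = S₁ / A₁^z = 8 / 0.847^0.3904 = 8 / 0.9372 = 8.536

8.54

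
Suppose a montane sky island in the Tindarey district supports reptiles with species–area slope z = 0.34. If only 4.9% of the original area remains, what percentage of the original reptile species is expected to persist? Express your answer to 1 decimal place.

35.9%

S_new/S_old = (A_new/A_old)^z = 0.049^0.34
= exp(0.34 × ln 0.049) = exp(0.34 × -3.0159) = exp(-1.0254) ≈ 0.3586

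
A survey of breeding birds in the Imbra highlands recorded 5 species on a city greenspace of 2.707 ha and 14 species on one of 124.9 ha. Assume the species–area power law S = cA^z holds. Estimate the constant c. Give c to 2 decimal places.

z = ln(S₂/S₁) / ln(A₂/A₁) = ln(14/5) / ln(124.9/2.707) = 1.0296 / 3.8317 = 0.2687
c = S₁ / A₁^z = 5 / 2.707^0.2687 = 5 / 1.307 = 3.826

3.83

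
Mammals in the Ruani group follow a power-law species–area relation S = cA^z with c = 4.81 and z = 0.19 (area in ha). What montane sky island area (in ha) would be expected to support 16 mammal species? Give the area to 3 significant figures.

559 ha

16 = 4.81 × A^0.19  ⇒  A^0.19 = 16/4.81 = 3.326
ln A = ln(3.326) / 0.19 = 1.2019 / 0.19 = 6.3257
A = e^6.3257 ≈ 558.8 ha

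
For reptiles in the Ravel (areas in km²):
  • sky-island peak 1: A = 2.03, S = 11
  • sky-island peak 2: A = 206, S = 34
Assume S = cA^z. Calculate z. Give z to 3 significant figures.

Taking logs: ln S = ln c + z ln A, so z = (ln S₂ − ln S₁)/(ln A₂ − ln A₁).
z = ln(34/11) / ln(206/2.03) = ln(3.091) / ln(101.5) = 1.1285 / 4.6198 = 0.2443

0.244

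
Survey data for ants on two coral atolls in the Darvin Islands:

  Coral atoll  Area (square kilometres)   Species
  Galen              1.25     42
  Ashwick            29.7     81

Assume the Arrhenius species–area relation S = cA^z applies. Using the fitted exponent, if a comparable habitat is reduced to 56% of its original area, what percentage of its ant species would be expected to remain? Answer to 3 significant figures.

z = ln(81/42) / ln(29.7/1.25) = 0.6568 / 3.1680 = 0.2073
S_new/S_old = (A_new/A_old)^z = 0.56^0.2073 = exp(0.2073 × -0.5798) = 0.8867

88.7%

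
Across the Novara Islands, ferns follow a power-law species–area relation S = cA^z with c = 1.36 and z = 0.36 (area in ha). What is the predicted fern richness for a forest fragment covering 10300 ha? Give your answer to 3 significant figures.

S = 1.36 × 10300^0.36 = 1.36 × 27.84 ≈ 37.86

37.9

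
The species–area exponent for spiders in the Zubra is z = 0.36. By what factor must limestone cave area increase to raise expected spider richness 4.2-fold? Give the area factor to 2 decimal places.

53.86

(A₂/A₁)^0.36 = 4.2, so A₂/A₁ = 4.2^(1/0.36) = 4.2^2.778
ln(A₂/A₁) = ln 4.2 / 0.36 = 1.4351 / 0.36 = 3.9863
A₂/A₁ = e^3.9863 ≈ 53.86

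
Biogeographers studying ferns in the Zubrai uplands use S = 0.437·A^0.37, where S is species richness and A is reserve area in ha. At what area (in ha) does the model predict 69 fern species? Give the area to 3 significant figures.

69 = 0.437 × A^0.37  ⇒  A^0.37 = 69/0.437 = 157.9
ln A = ln(157.9) / 0.37 = 5.0619 / 0.37 = 13.6809
A = e^13.6809 ≈ 874046 ha

874000 ha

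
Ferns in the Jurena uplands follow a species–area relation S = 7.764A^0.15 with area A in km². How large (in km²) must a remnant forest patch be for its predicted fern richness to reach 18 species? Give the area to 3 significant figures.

18 = 7.764 × A^0.15  ⇒  A^0.15 = 18/7.764 = 2.318
ln A = ln(2.318) / 0.15 = 0.8409 / 0.15 = 5.6058
A = e^5.6058 ≈ 272 km²

272 km²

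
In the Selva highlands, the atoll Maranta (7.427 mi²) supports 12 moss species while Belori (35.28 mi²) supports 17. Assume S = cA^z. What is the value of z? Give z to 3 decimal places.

0.224

Taking logs: ln S = ln c + z ln A, so z = (ln S₂ − ln S₁)/(ln A₂ − ln A₁).
z = ln(17/12) / ln(35.28/7.427) = ln(1.417) / ln(4.75) = 0.3483 / 1.5582 = 0.2235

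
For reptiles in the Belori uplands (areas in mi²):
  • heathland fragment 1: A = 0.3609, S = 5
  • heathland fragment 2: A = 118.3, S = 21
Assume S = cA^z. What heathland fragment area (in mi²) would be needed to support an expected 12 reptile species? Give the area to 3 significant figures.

12.4 mi²

z = ln(21/5) / ln(118.3/0.3609) = 1.4351 / 5.7924 = 0.2478
c = 5 / 0.3609^0.2478 = 5 / 0.7769 = 6.436
A = (12/6.436)^(1/0.2478) ⇒ ln A = ln(1.864)/0.2478 = 2.5145
A = e^2.5145 ≈ 12.36 mi²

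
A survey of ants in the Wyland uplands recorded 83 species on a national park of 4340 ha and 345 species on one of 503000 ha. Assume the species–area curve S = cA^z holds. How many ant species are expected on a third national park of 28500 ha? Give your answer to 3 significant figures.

146

z = ln(345/83) / ln(503000/4340) = 1.4247 / 4.7527 = 0.2998
c = 83 / 4340^0.2998 = 83 / 12.31 = 6.74
S₃ = 6.74 × 28500^0.2998 = 6.74 × 21.65 ≈ 145.9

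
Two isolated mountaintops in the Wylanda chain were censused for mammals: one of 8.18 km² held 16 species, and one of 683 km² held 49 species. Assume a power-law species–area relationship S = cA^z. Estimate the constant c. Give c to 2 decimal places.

9.40

z = ln(S₂/S₁) / ln(A₂/A₁) = ln(49/16) / ln(683/8.18) = 1.1192 / 4.4248 = 0.2529
c = S₁ / A₁^z = 16 / 8.18^0.2529 = 16 / 1.702 = 9.403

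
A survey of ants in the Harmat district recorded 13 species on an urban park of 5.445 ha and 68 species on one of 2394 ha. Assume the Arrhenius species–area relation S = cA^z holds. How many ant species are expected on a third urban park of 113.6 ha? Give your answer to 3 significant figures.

29.7

z = ln(68/13) / ln(2394/5.445) = 1.6546 / 6.0860 = 0.2719
c = 13 / 5.445^0.2719 = 13 / 1.585 = 8.201
S₃ = 8.201 × 113.6^0.2719 = 8.201 × 3.621 ≈ 29.69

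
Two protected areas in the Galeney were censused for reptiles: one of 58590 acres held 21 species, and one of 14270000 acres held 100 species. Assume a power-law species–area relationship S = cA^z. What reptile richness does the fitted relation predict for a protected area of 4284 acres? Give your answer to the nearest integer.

z = ln(100/21) / ln(14270000/58590) = 1.5606 / 5.4954 = 0.2840
c = 21 / 58590^0.2840 = 21 / 22.6 = 0.9294
S₃ = 0.9294 × 4284^0.2840 = 0.9294 × 10.75 ≈ 9.991

10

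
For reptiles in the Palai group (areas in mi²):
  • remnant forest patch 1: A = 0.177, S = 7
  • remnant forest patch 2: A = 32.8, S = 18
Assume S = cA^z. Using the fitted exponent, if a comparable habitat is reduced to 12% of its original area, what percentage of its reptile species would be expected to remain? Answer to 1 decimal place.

68.1%

z = ln(18/7) / ln(32.8/0.177) = 0.9445 / 5.2220 = 0.1809
S_new/S_old = (A_new/A_old)^z = 0.12^0.1809 = exp(0.1809 × -2.1203) = 0.6815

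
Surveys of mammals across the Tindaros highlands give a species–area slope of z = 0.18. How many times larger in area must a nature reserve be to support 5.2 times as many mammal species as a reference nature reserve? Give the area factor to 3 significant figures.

9500

(A₂/A₁)^0.18 = 5.2, so A₂/A₁ = 5.2^(1/0.18) = 5.2^5.556
ln(A₂/A₁) = ln 5.2 / 0.18 = 1.6487 / 0.18 = 9.1592
A₂/A₁ = e^9.1592 ≈ 9502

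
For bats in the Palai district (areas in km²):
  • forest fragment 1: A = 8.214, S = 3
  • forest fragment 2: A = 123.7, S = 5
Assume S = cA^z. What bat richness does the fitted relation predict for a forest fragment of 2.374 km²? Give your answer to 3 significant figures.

2.37

z = ln(5/3) / ln(123.7/8.214) = 0.5108 / 2.7120 = 0.1884
c = 3 / 8.214^0.1884 = 3 / 1.487 = 2.018
S₃ = 2.018 × 2.374^0.1884 = 2.018 × 1.177 ≈ 2.375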